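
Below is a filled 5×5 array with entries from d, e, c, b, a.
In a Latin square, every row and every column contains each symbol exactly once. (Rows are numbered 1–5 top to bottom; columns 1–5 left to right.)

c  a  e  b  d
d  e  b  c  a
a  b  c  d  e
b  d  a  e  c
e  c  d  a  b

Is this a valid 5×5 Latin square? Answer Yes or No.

Yes

Each row is a permutation of the 5 symbols, and so is each column.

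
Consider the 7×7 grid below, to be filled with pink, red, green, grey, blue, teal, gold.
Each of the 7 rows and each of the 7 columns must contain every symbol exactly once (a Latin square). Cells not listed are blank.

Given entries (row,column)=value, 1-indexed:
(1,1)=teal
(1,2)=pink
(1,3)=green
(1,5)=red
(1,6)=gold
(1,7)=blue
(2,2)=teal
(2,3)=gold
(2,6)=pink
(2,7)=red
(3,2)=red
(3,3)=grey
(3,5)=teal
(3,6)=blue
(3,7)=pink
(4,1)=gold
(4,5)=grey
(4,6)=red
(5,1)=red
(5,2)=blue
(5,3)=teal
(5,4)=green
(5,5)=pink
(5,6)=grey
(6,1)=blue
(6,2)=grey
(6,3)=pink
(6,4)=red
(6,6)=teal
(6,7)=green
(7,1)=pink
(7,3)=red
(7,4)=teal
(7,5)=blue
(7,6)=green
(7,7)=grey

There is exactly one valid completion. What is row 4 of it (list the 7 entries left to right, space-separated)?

Row 4, column 2: row 4 has {red, grey, gold} and column 2 has {pink, red, grey, blue, teal}, leaving only green.
Row 4, column 3: row 4 has {red, green, grey, gold} and column 3 has {pink, red, green, grey, teal, gold}, leaving only blue.
Row 4, column 4: row 4 has {red, green, grey, blue, gold} and column 4 has {red, green, teal}, leaving only pink.
Row 4, column 7: row 4 has {pink, red, green, grey, blue, gold} and column 7 has {pink, red, green, grey, blue}, leaving only teal.
So row 4 reads: gold green blue pink grey red teal.

gold green blue pink grey red teal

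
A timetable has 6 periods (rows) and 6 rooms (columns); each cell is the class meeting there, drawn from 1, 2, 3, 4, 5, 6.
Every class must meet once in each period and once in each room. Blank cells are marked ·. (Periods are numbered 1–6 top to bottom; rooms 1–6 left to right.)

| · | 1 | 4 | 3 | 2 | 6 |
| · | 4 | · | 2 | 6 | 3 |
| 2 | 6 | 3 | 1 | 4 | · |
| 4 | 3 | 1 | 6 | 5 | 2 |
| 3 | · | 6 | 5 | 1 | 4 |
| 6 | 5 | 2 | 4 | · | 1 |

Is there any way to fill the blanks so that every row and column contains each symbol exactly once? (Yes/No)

No period or room among the givens repeats a symbol, and propagating forced cells runs into no contradiction.
One valid completion exists (for instance, 5 1 4 3 2 6 / 1 4 5 2 6 3 / 2 6 3 1 4 5 / 4 3 1 6 5 2 / 3 2 6 5 1 4 / 6 5 2 4 3 1).

Yes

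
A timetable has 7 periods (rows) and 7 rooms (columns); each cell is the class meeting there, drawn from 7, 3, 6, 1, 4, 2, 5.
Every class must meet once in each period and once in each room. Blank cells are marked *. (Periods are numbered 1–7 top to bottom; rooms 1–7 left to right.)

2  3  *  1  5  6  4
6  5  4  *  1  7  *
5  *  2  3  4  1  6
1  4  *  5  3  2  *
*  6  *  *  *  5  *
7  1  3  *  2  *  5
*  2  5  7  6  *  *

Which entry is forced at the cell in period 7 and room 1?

Period 1, room 3: period 1 has {3, 6, 1, 4, 2, 5} and room 3 has {3, 4, 2, 5}, leaving only 7.
Period 2, room 4: period 2 has {7, 6, 1, 4, 5} and room 4 has {7, 3, 1, 5}, leaving only 2.
Period 2, room 7: period 2 has {7, 6, 1, 4, 2, 5} and room 7 has {6, 4, 5}, leaving only 3.
Period 3, room 2: period 3 has {3, 6, 1, 4, 2, 5} and room 2 has {3, 6, 1, 4, 2, 5}, leaving only 7.
Period 4, room 3: period 4 has {3, 1, 4, 2, 5} and room 3 has {7, 3, 4, 2, 5}, leaving only 6.
Period 4, room 7: period 4 has {3, 6, 1, 4, 2, 5} and room 7 has {3, 6, 4, 5}, leaving only 7.
Period 5, room 3: period 5 has {6, 5} and room 3 has {7, 3, 6, 4, 2, 5}, leaving only 1.
Period 5, room 4: period 5 has {6, 1, 5} and room 4 has {7, 3, 1, 2, 5}, leaving only 4.
Period 5, room 1: period 5 has {6, 1, 4, 5} and room 1 has {7, 6, 1, 2, 5}, leaving only 3.
Period 7 already has {7, 6, 2, 5} and room 1 already has {7, 3, 6, 1, 2, 5}, so period 7, room 1 must be 4.

4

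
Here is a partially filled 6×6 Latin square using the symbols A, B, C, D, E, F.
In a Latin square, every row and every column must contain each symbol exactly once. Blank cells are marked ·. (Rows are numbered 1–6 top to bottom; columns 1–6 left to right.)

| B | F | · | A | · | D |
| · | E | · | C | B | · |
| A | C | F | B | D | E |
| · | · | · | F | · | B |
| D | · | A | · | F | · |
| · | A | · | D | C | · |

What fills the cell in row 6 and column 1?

E

Row 1, column 5: row 1 has {A, B, D, F} and column 5 has {B, C, D, F}, leaving only E.
Row 1, column 3: row 1 has {A, B, D, E, F} and column 3 has {A, F}, leaving only C.
Row 2, column 1: row 2 has {B, C, E} and column 1 has {A, B, D}, leaving only F.
Row 6 already has {A, C, D} and column 1 already has {A, B, D, F}, so row 6, column 1 must be E.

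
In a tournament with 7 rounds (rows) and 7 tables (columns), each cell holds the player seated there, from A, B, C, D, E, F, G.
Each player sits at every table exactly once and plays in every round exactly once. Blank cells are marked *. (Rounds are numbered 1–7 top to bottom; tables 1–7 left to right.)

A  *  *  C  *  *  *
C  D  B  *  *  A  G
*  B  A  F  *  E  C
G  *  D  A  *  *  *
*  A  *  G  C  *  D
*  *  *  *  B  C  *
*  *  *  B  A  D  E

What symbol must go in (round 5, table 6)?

Round 2, table 4: round 2 has {A, B, C, D, G} and table 4 has {A, B, C, F, G}, leaving only E.
Round 2, table 5: round 2 has {A, B, C, D, E, G} and table 5 has {A, B, C}, leaving only F.
Round 3, table 1: round 3 has {A, B, C, E, F} and table 1 has {A, C, G}, leaving only D.
Round 3, table 5: round 3 has {A, B, C, D, E, F} and table 5 has {A, B, C, F}, leaving only G.
Round 4, table 5: round 4 has {A, D, G} and table 5 has {A, B, C, F, G}, leaving only E.
Round 1, table 5: round 1 has {A, C} and table 5 has {A, B, C, E, F, G}, leaving only D.
Round 6, table 4: round 6 has {B, C} and table 4 has {A, B, C, E, F, G}, leaving only D.
Round 7, table 1: round 7 has {A, B, D, E} and table 1 has {A, C, D, G}, leaving only F.
Round 6, table 1: round 6 has {B, C, D} and table 1 has {A, C, D, F, G}, leaving only E.
Round 5, table 1: round 5 has {A, C, D, G} and table 1 has {A, C, D, E, F, G}, leaving only B.
Round 5 already has {A, B, C, D, G} and table 6 already has {A, C, D, E}, so round 5, table 6 must be F.

F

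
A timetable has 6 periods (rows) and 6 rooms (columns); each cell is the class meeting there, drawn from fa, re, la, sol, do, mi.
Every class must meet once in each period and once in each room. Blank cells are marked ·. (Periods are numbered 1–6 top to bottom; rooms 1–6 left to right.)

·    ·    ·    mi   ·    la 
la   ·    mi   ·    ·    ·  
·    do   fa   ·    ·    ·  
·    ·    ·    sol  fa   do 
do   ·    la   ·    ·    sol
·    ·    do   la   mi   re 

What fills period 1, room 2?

fa

Period 2, room 6: period 2 has {la, mi} and room 6 has {re, la, sol, do}, leaving only fa.
Period 3, room 4: period 3 has {fa, do} and room 4 has {la, sol, mi}, leaving only re.
Period 2, room 4: period 2 has {fa, la, mi} and room 4 has {re, la, sol, mi}, leaving only do.
Period 3, room 6: period 3 has {fa, re, do} and room 6 has {fa, re, la, sol, do}, leaving only mi.
Period 3, room 1: period 3 has {fa, re, do, mi} and room 1 has {la, do}, leaving only sol.
Period 3, room 5: period 3 has {fa, re, sol, do, mi} and room 5 has {fa, mi}, leaving only la.
Period 4, room 3: period 4 has {fa, sol, do} and room 3 has {fa, la, do, mi}, leaving only re.
Period 1, room 3: period 1 has {la, mi} and room 3 has {fa, re, la, do, mi}, leaving only sol.
Period 4, room 1: period 4 has {fa, re, sol, do} and room 1 has {la, sol, do}, leaving only mi.
Period 4, room 2: period 4 has {fa, re, sol, do, mi} and room 2 has {do}, leaving only la.
Period 5, room 4: period 5 has {la, sol, do} and room 4 has {re, la, sol, do, mi}, leaving only fa.
Period 5, room 5: period 5 has {fa, la, sol, do} and room 5 has {fa, la, mi}, leaving only re.
Period 1, room 5: period 1 has {la, sol, mi} and room 5 has {fa, re, la, mi}, leaving only do.
Period 2, room 5: period 2 has {fa, la, do, mi} and room 5 has {fa, re, la, do, mi}, leaving only sol.
Period 2, room 2: period 2 has {fa, la, sol, do, mi} and room 2 has {la, do}, leaving only re.
Period 1 already has {la, sol, do, mi} and room 2 already has {re, la, do}, so period 1, room 2 must be fa.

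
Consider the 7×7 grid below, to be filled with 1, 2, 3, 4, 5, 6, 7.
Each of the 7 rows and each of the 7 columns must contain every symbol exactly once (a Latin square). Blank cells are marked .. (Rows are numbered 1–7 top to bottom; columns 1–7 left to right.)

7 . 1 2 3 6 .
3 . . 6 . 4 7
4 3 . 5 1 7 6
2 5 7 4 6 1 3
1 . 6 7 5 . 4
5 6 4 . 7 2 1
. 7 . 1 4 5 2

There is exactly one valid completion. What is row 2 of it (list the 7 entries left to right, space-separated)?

3 1 5 6 2 4 7

Row 2, column 5: row 2 has {3, 4, 6, 7} and column 5 has {1, 3, 4, 5, 6, 7}, leaving only 2.
Row 2, column 2: row 2 has {2, 3, 4, 6, 7} and column 2 has {3, 5, 6, 7}, leaving only 1.
Row 2, column 3: row 2 has {1, 2, 3, 4, 6, 7} and column 3 has {1, 4, 6, 7}, leaving only 5.
So row 2 reads: 3 1 5 6 2 4 7.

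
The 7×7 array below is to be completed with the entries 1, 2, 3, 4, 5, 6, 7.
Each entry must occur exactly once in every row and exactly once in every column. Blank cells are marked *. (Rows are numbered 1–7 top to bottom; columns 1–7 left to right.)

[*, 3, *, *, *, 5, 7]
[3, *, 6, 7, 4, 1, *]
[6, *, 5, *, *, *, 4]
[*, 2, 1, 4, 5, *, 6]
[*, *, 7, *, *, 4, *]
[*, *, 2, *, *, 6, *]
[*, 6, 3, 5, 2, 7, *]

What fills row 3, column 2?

7

Row 1, column 3: row 1 has {3, 5, 7} and column 3 has {1, 2, 3, 5, 6, 7}, leaving only 4.
Row 2, column 2: row 2 has {1, 3, 4, 6, 7} and column 2 has {2, 3, 6}, leaving only 5.
Row 2, column 7: row 2 has {1, 3, 4, 5, 6, 7} and column 7 has {4, 6, 7}, leaving only 2.
Row 4, column 1: row 4 has {1, 2, 4, 5, 6} and column 1 has {3, 6}, leaving only 7.
Row 4, column 6: row 4 has {1, 2, 4, 5, 6, 7} and column 6 has {1, 4, 5, 6, 7}, leaving only 3.
Row 3, column 6: row 3 has {4, 5, 6} and column 6 has {1, 3, 4, 5, 6, 7}, leaving only 2.
Row 5, column 2: row 5 has {4, 7} and column 2 has {2, 3, 5, 6}, leaving only 1.
Row 3 already has {2, 4, 5, 6} and column 2 already has {1, 2, 3, 5, 6}, so row 3, column 2 must be 7.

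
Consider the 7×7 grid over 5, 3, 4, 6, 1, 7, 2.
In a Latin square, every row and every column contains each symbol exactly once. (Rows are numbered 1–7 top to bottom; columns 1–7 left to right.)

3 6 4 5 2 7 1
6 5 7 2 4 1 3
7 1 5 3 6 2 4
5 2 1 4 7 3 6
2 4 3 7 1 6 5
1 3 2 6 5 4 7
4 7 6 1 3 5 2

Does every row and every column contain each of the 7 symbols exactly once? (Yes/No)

Yes

Each row is a permutation of the 7 symbols, and so is each column.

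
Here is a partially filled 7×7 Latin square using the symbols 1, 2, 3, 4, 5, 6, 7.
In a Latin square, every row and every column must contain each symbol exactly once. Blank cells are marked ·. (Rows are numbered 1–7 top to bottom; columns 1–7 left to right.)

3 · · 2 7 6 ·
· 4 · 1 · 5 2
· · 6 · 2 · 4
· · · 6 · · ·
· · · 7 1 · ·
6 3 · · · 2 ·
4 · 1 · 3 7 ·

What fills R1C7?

Row 2, column 1: row 2 has {1, 2, 4, 5} and column 1 has {3, 4, 6}, leaving only 7.
Row 2, column 3: row 2 has {1, 2, 4, 5, 7} and column 3 has {1, 6}, leaving only 3.
Row 2, column 5: row 2 has {1, 2, 3, 4, 5, 7} and column 5 has {1, 2, 3, 7}, leaving only 6.
Row 7, column 4: row 7 has {1, 3, 4, 7} and column 4 has {1, 2, 6, 7}, leaving only 5.
Row 3, column 4: row 3 has {2, 4, 6} and column 4 has {1, 2, 5, 6, 7}, leaving only 3.
Row 3, column 6: row 3 has {2, 3, 4, 6} and column 6 has {2, 5, 6, 7}, leaving only 1.
Row 3, column 1: row 3 has {1, 2, 3, 4, 6} and column 1 has {3, 4, 6, 7}, leaving only 5.
Row 3, column 2: row 3 has {1, 2, 3, 4, 5, 6} and column 2 has {3, 4}, leaving only 7.
Row 5, column 1: row 5 has {1, 7} and column 1 has {3, 4, 5, 6, 7}, leaving only 2.
Row 4, column 1: row 4 has {6} and column 1 has {2, 3, 4, 5, 6, 7}, leaving only 1.
Row 6, column 4: row 6 has {2, 3, 6} and column 4 has {1, 2, 3, 5, 6, 7}, leaving only 4.
Row 6, column 5: row 6 has {2, 3, 4, 6} and column 5 has {1, 2, 3, 6, 7}, leaving only 5.
Row 4, column 5: row 4 has {1, 6} and column 5 has {1, 2, 3, 5, 6, 7}, leaving only 4.
Row 4, column 6: row 4 has {1, 4, 6} and column 6 has {1, 2, 5, 6, 7}, leaving only 3.
Row 5, column 6: row 5 has {1, 2, 7} and column 6 has {1, 2, 3, 5, 6, 7}, leaving only 4.
Row 5, column 3: row 5 has {1, 2, 4, 7} and column 3 has {1, 3, 6}, leaving only 5.
Row 1, column 3: row 1 has {2, 3, 6, 7} and column 3 has {1, 3, 5, 6}, leaving only 4.
Row 5, column 2: row 5 has {1, 2, 4, 5, 7} and column 2 has {3, 4, 7}, leaving only 6.
Row 5, column 7: row 5 has {1, 2, 4, 5, 6, 7} and column 7 has {2, 4}, leaving only 3.
Row 6, column 3: row 6 has {2, 3, 4, 5, 6} and column 3 has {1, 3, 4, 5, 6}, leaving only 7.
Row 4, column 3: row 4 has {1, 3, 4, 6} and column 3 has {1, 3, 4, 5, 6, 7}, leaving only 2.
Row 4, column 2: row 4 has {1, 2, 3, 4, 6} and column 2 has {3, 4, 6, 7}, leaving only 5.
Row 1, column 2: row 1 has {2, 3, 4, 6, 7} and column 2 has {3, 4, 5, 6, 7}, leaving only 1.
Row 1 already has {1, 2, 3, 4, 6, 7} and column 7 already has {2, 3, 4}, so row 1, column 7 must be 5.

5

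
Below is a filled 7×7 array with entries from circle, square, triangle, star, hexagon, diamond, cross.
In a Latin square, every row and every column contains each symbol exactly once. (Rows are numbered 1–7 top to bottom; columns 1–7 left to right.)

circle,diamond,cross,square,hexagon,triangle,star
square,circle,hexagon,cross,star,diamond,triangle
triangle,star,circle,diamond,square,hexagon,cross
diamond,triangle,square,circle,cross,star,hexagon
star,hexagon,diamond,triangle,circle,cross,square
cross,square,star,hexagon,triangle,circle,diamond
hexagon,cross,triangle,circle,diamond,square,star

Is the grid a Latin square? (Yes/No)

No

Every row is a permutation, but column 4 contains circle twice (at rows 4 and 7).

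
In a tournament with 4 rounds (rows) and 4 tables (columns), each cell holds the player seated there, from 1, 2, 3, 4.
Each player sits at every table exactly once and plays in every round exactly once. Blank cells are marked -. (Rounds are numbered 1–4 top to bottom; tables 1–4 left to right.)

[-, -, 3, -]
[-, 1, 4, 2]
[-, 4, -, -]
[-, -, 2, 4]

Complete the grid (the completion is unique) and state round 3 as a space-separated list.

2 4 1 3

Round 3, table 3: round 3 has {4} and table 3 has {2, 3, 4}, leaving only 1.
Round 3, table 4: round 3 has {1, 4} and table 4 has {2, 4}, leaving only 3.
Round 3, table 1: round 3 has {1, 3, 4} and table 1 has {}, leaving only 2.
So round 3 reads: 2 4 1 3.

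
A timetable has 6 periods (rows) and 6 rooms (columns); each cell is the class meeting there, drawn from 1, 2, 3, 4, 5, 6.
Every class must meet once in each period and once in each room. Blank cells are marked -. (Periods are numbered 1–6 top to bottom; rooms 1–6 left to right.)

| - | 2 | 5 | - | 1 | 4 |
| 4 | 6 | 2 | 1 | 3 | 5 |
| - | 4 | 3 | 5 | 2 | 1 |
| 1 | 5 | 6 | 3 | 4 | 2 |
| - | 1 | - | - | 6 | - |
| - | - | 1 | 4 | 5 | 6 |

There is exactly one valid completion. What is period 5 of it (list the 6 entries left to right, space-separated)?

Period 5, room 3: period 5 has {1, 6} and room 3 has {1, 2, 3, 5, 6}, leaving only 4.
Period 5, room 4: period 5 has {1, 4, 6} and room 4 has {1, 3, 4, 5}, leaving only 2.
Period 5, room 6: period 5 has {1, 2, 4, 6} and room 6 has {1, 2, 4, 5, 6}, leaving only 3.
Period 5, room 1: period 5 has {1, 2, 3, 4, 6} and room 1 has {1, 4}, leaving only 5.
So period 5 reads: 5 1 4 2 6 3.

5 1 4 2 6 3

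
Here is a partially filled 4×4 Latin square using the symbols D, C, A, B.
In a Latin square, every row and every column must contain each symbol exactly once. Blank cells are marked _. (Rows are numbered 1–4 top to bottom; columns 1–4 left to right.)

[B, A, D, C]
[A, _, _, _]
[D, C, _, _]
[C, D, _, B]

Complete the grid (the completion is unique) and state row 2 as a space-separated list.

Row 2, column 2: row 2 has {A} and column 2 has {D, C, A}, leaving only B.
Row 2, column 3: row 2 has {A, B} and column 3 has {D}, leaving only C.
Row 2, column 4: row 2 has {C, A, B} and column 4 has {C, B}, leaving only D.
So row 2 reads: A B C D.

A B C D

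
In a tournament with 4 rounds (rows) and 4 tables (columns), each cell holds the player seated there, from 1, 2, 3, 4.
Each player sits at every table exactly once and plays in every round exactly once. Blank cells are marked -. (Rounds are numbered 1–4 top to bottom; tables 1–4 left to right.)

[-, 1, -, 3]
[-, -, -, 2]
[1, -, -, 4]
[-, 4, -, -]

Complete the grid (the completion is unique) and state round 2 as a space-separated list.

4 3 1 2

Round 2, table 2: round 2 has {2} and table 2 has {1, 4}, leaving only 3.
Round 2, table 1: round 2 has {2, 3} and table 1 has {1}, leaving only 4.
Round 2, table 3: round 2 has {2, 3, 4} and table 3 has {}, leaving only 1.
So round 2 reads: 4 3 1 2.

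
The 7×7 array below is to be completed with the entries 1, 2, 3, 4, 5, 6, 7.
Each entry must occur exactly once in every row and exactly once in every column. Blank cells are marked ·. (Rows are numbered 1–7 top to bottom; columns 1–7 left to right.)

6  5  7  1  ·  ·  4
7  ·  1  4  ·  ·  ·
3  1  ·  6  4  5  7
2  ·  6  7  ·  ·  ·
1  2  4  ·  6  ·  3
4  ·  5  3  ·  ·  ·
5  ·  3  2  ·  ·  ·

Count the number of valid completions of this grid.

9

Row 1, column 5: eliminating its row and column leaves {2, 3}.
Row 1, column 6: eliminating its row and column leaves {2, 3}.
Row 2, column 2: eliminating its row and column leaves {3, 6}.
Row 2, column 5: eliminating its row and column leaves {2, 3, 5}.
Row 2, column 6: eliminating its row and column leaves {2, 3, 6}.
Row 2, column 7: eliminating its row and column leaves {2, 5, 6}.
Row 3, column 3: eliminating its row and column leaves {2}.
Row 4, column 2: eliminating its row and column leaves {3, 4}.
Row 4, column 5: eliminating its row and column leaves {1, 3, 5}.
Row 4, column 6: eliminating its row and column leaves {1, 3, 4}.
Row 4, column 7: eliminating its row and column leaves {1, 5}.
Row 5, column 4: eliminating its row and column leaves {5}.
Row 5, column 6: eliminating its row and column leaves {7}.
Row 6, column 2: eliminating its row and column leaves {6, 7}.
Row 6, column 5: eliminating its row and column leaves {1, 2, 7}.
Row 6, column 6: eliminating its row and column leaves {1, 2, 6, 7}.
Row 6, column 7: eliminating its row and column leaves {1, 2, 6}.
Row 7, column 2: eliminating its row and column leaves {4, 6, 7}.
Row 7, column 5: eliminating its row and column leaves {1, 7}.
Row 7, column 6: eliminating its row and column leaves {1, 4, 6, 7}.
Row 7, column 7: eliminating its row and column leaves {1, 6}.
Enumerating the assignments across these blanks that avoid any row or column repeat gives 9 completions.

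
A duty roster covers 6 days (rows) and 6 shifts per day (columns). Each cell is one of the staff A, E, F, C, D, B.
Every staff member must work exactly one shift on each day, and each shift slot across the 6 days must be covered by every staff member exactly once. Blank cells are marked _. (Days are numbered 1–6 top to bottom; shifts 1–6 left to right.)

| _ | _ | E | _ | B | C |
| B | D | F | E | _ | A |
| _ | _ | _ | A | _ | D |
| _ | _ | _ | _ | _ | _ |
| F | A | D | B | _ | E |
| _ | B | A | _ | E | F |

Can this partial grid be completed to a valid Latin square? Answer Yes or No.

No

Day 1, shift 2: day 1 has {E, C, B} and shift 2 has {A, D, B}, so it must be F.
Day 1, shift 4: day 1 has {E, F, C, B} and shift 4 has {A, E, B}, so it must be D.
Day 1, shift 1: day 1 has {E, F, C, D, B} and shift 1 has {F, B}, so it must be A.
Day 2, shift 5: day 2 has {A, E, F, D, B} and shift 5 has {E, B}, so it must be C.
Now day 5, shift 5: day 5 together with shift 5 already contain {A, E, F, C, D, B} — every symbol — so nothing can go there. The grid has no valid completion.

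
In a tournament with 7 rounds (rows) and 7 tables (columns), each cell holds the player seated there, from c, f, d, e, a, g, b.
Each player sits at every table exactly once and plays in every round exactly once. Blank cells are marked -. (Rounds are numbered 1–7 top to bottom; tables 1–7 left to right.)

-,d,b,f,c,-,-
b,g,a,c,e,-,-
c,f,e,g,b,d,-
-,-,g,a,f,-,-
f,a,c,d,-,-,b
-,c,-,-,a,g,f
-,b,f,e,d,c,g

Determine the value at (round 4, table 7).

c

Round 2, table 6: round 2 has {c, e, a, g, b} and table 6 has {c, d, g}, leaving only f.
Round 2, table 7: round 2 has {c, f, e, a, g, b} and table 7 has {f, g, b}, leaving only d.
Round 3, table 7: round 3 has {c, f, d, e, g, b} and table 7 has {f, d, g, b}, leaving only a.
Round 1, table 7: round 1 has {c, f, d, b} and table 7 has {f, d, a, g, b}, leaving only e.
Round 4 already has {f, a, g} and table 7 already has {f, d, e, a, g, b}, so round 4, table 7 must be c.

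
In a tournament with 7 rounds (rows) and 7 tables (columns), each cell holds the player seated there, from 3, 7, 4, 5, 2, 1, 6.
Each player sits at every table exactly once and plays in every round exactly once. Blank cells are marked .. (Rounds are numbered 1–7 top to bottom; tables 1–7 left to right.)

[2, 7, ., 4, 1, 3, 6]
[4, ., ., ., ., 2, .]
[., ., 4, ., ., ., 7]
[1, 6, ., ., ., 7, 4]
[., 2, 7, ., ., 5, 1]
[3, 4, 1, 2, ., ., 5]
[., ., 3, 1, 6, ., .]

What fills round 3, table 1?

5

Round 1, table 3: round 1 has {3, 7, 4, 2, 1, 6} and table 3 has {3, 7, 4, 1}, leaving only 5.
Round 2, table 3: round 2 has {4, 2} and table 3 has {3, 7, 4, 5, 1}, leaving only 6.
Round 2, table 7: round 2 has {4, 2, 6} and table 7 has {7, 4, 5, 1, 6}, leaving only 3.
Round 4, table 3: round 4 has {7, 4, 1, 6} and table 3 has {3, 7, 4, 5, 1, 6}, leaving only 2.
Round 5, table 1: round 5 has {7, 5, 2, 1} and table 1 has {3, 4, 2, 1}, leaving only 6.
Round 3 already has {7, 4} and table 1 already has {3, 4, 2, 1, 6}, so round 3, table 1 must be 5.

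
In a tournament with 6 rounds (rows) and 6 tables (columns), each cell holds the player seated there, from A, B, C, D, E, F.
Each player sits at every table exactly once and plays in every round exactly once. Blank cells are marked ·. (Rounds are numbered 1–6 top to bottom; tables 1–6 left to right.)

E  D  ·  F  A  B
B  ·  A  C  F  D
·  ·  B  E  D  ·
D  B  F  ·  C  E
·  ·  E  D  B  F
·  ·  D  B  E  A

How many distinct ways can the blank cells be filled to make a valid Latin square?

Round 1, table 3: eliminating its round and table leaves {C}.
Round 2, table 2: eliminating its round and table leaves {E}.
Round 3, table 1: eliminating its round and table leaves {A, C, F}.
Round 3, table 2: eliminating its round and table leaves {A, C, F}.
Round 3, table 6: eliminating its round and table leaves {C}.
Round 4, table 4: eliminating its round and table leaves {A}.
Round 5, table 1: eliminating its round and table leaves {A, C}.
Round 5, table 2: eliminating its round and table leaves {A, C}.
Round 6, table 1: eliminating its round and table leaves {C, F}.
Round 6, table 2: eliminating its round and table leaves {C, F}.
Enumerating the assignments across these blanks that avoid any round or table repeat gives 2 completions.

2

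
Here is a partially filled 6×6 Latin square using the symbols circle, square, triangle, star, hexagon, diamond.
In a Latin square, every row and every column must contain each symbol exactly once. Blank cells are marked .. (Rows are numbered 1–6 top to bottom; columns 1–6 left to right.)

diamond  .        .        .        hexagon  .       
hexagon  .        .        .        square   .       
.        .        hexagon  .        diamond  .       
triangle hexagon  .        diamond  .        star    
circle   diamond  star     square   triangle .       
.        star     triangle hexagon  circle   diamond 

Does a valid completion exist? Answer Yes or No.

No

Row 4, column 5: row 4 together with column 5 already contain {circle, square, triangle, star, hexagon, diamond} — every symbol — so nothing can go there. The grid has no valid completion.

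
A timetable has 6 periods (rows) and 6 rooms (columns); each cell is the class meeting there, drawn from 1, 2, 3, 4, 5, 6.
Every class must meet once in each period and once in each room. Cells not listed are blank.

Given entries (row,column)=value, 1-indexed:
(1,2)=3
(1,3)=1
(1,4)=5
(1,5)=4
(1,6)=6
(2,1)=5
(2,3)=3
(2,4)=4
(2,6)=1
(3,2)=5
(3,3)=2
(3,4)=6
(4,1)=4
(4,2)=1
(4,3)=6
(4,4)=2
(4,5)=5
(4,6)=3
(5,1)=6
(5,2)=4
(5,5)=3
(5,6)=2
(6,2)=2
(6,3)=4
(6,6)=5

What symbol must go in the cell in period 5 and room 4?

1

Period 5 already has {2, 3, 4, 6} and room 4 already has {2, 4, 5, 6}, so period 5, room 4 must be 1.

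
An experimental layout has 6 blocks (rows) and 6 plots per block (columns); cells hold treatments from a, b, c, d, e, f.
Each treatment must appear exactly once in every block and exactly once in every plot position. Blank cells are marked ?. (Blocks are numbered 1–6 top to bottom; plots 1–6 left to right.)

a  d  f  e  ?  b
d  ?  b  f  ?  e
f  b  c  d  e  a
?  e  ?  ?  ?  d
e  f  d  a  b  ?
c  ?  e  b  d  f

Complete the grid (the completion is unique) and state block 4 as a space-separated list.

Block 4, plot 1: block 4 has {d, e} and plot 1 has {a, c, d, e, f}, leaving only b.
Block 4, plot 3: block 4 has {b, d, e} and plot 3 has {b, c, d, e, f}, leaving only a.
Block 4, plot 4: block 4 has {a, b, d, e} and plot 4 has {a, b, d, e, f}, leaving only c.
Block 4, plot 5: block 4 has {a, b, c, d, e} and plot 5 has {b, d, e}, leaving only f.
So block 4 reads: b e a c f d.

b e a c f d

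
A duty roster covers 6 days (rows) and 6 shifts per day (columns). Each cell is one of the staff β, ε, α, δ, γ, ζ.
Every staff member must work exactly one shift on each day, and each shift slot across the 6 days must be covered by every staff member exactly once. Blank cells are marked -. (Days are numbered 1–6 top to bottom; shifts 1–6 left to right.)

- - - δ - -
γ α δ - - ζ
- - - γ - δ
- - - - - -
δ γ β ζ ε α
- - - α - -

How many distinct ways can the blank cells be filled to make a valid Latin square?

56

Day 1, shift 1: eliminating its day and shift leaves {β, ε, α, ζ}.
Day 1, shift 2: eliminating its day and shift leaves {β, ε, ζ}.
Day 1, shift 3: eliminating its day and shift leaves {ε, α, γ, ζ}.
Day 1, shift 5: eliminating its day and shift leaves {β, α, γ, ζ}.
Day 1, shift 6: eliminating its day and shift leaves {β, ε, γ}.
Day 2, shift 4: eliminating its day and shift leaves {β, ε}.
Day 2, shift 5: eliminating its day and shift leaves {β}.
Day 3, shift 1: eliminating its day and shift leaves {β, ε, α, ζ}.
Day 3, shift 2: eliminating its day and shift leaves {β, ε, ζ}.
Day 3, shift 3: eliminating its day and shift leaves {ε, α, ζ}.
Day 3, shift 5: eliminating its day and shift leaves {β, α, ζ}.
Day 4, shift 1: eliminating its day and shift leaves {β, ε, α, ζ}.
Day 4, shift 2: eliminating its day and shift leaves {β, ε, δ, ζ}.
Day 4, shift 3: eliminating its day and shift leaves {ε, α, γ, ζ}.
Day 4, shift 4: eliminating its day and shift leaves {β, ε}.
Day 4, shift 5: eliminating its day and shift leaves {β, α, δ, γ, ζ}.
Day 4, shift 6: eliminating its day and shift leaves {β, ε, γ}.
Day 6, shift 1: eliminating its day and shift leaves {β, ε, ζ}.
Day 6, shift 2: eliminating its day and shift leaves {β, ε, δ, ζ}.
Day 6, shift 3: eliminating its day and shift leaves {ε, γ, ζ}.
Day 6, shift 5: eliminating its day and shift leaves {β, δ, γ, ζ}.
Day 6, shift 6: eliminating its day and shift leaves {β, ε, γ}.
Enumerating the assignments across these blanks that avoid any day or shift repeat gives 56 completions.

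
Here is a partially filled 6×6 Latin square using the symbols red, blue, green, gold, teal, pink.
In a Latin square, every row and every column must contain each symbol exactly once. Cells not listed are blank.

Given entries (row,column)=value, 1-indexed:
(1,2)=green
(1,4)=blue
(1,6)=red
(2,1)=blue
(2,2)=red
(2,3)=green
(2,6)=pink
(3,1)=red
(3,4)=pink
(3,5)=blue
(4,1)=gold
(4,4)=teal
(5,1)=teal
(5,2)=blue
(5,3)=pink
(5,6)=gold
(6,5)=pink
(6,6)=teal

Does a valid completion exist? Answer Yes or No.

Yes

No row or column among the givens repeats a symbol, and propagating forced cells runs into no contradiction.
One valid completion exists (for instance, pink green teal blue gold red / blue red green gold teal pink / red teal gold pink blue green / gold pink red teal green blue / teal blue pink green red gold / green gold blue red pink teal).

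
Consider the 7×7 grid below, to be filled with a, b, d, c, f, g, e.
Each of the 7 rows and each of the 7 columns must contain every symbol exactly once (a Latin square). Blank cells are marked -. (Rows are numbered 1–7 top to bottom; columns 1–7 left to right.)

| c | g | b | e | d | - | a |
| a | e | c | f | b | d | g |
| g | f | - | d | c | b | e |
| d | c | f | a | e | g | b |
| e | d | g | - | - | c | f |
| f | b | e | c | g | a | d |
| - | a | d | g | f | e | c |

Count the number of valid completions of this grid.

1

Row 1, column 6: eliminating its row and column leaves {f}.
Row 3, column 3: eliminating its row and column leaves {a}.
Row 5, column 4: eliminating its row and column leaves {b}.
Row 5, column 5: eliminating its row and column leaves {a}.
Row 7, column 1: eliminating its row and column leaves {b}.
Only one assignment across all blanks avoids any row or column repeat, giving 1 completion.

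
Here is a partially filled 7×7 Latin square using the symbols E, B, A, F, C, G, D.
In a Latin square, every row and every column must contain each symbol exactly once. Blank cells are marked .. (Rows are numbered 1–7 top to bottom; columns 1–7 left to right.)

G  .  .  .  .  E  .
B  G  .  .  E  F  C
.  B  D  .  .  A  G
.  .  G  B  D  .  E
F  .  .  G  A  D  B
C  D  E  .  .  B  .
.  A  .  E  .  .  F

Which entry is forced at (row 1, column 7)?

Row 2, column 3: row 2 has {E, B, F, C, G} and column 3 has {E, G, D}, leaving only A.
Row 2, column 4: row 2 has {E, B, A, F, C, G} and column 4 has {E, B, G}, leaving only D.
Row 3, column 1: row 3 has {B, A, G, D} and column 1 has {B, F, C, G}, leaving only E.
Row 4, column 1: row 4 has {E, B, G, D} and column 1 has {E, B, F, C, G}, leaving only A.
Row 4, column 6: row 4 has {E, B, A, G, D} and column 6 has {E, B, A, F, D}, leaving only C.
Row 4, column 2: row 4 has {E, B, A, C, G, D} and column 2 has {B, A, G, D}, leaving only F.
Row 1, column 2: row 1 has {E, G} and column 2 has {B, A, F, G, D}, leaving only C.
Row 5, column 2: row 5 has {B, A, F, G, D} and column 2 has {B, A, F, C, G, D}, leaving only E.
Row 5, column 3: row 5 has {E, B, A, F, G, D} and column 3 has {E, A, G, D}, leaving only C.
Row 6, column 7: row 6 has {E, B, C, D} and column 7 has {E, B, F, C, G}, leaving only A.
Row 1 already has {E, C, G} and column 7 already has {E, B, A, F, C, G}, so row 1, column 7 must be D.

D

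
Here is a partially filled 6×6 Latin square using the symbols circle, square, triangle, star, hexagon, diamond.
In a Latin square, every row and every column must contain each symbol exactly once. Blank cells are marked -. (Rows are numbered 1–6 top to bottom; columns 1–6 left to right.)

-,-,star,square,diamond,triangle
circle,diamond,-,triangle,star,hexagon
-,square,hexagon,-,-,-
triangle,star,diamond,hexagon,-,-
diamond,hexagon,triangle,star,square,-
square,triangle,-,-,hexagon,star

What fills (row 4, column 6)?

Row 1, column 1: row 1 has {square, triangle, star, diamond} and column 1 has {circle, square, triangle, diamond}, leaving only hexagon.
Row 1, column 2: row 1 has {square, triangle, star, hexagon, diamond} and column 2 has {square, triangle, star, hexagon, diamond}, leaving only circle.
Row 2, column 3: row 2 has {circle, triangle, star, hexagon, diamond} and column 3 has {triangle, star, hexagon, diamond}, leaving only square.
Row 3, column 1: row 3 has {square, hexagon} and column 1 has {circle, square, triangle, hexagon, diamond}, leaving only star.
Row 4, column 5: row 4 has {triangle, star, hexagon, diamond} and column 5 has {square, star, hexagon, diamond}, leaving only circle.
Row 4 already has {circle, triangle, star, hexagon, diamond} and column 6 already has {triangle, star, hexagon}, so row 4, column 6 must be square.

square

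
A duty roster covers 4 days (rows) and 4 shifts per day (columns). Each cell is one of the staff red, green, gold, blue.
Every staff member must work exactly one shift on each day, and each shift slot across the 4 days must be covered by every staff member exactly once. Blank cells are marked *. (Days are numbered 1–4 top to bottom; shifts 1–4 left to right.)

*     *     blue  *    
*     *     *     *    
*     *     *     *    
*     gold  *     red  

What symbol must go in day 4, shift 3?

green

Day 4 already has {red, gold} and shift 3 already has {blue}, so day 4, shift 3 must be green.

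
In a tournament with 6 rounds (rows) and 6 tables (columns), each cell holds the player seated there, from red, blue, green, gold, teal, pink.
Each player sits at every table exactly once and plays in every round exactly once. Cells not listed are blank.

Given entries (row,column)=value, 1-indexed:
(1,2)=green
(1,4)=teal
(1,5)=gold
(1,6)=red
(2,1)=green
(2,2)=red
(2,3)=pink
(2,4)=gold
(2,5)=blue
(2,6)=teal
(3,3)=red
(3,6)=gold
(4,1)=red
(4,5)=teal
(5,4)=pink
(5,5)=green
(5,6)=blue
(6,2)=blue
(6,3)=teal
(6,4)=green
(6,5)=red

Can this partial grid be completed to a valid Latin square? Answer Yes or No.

No

Round 1, table 3: round 1 has {red, green, gold, teal} and table 3 has {red, teal, pink}, so it must be blue.
Round 1, table 1: round 1 has {red, blue, green, gold, teal} and table 1 has {red, green}, so it must be pink.
Round 3, table 4: round 3 has {red, gold} and table 4 has {green, gold, teal, pink}, so it must be blue.
Now round 4, table 4: round 4 together with table 4 already contain {red, blue, green, gold, teal, pink} — every symbol — so nothing can go there. The grid has no valid completion.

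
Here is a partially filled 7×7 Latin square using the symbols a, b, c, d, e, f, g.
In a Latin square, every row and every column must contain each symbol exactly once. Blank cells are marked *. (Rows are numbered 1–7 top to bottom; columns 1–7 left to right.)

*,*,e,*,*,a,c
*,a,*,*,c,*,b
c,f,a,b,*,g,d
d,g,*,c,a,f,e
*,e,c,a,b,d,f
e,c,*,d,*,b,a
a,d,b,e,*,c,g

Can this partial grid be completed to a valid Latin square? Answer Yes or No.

Row 4, column 3: row 4 together with column 3 already contain {a, b, c, d, e, f, g} — every symbol — so nothing can go there. The grid has no valid completion.

No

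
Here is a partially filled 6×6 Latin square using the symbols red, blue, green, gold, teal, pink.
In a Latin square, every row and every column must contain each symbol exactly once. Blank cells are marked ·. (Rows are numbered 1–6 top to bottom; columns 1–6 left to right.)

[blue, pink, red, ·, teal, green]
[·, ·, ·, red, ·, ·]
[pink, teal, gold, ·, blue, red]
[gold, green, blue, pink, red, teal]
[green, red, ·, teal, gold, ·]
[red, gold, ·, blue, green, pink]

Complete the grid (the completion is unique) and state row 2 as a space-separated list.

Row 2, column 1: row 2 has {red} and column 1 has {red, blue, green, gold, pink}, leaving only teal.
Row 2, column 2: row 2 has {red, teal} and column 2 has {red, green, gold, teal, pink}, leaving only blue.
Row 2, column 5: row 2 has {red, blue, teal} and column 5 has {red, blue, green, gold, teal}, leaving only pink.
Row 2, column 3: row 2 has {red, blue, teal, pink} and column 3 has {red, blue, gold}, leaving only green.
Row 2, column 6: row 2 has {red, blue, green, teal, pink} and column 6 has {red, green, teal, pink}, leaving only gold.
So row 2 reads: teal blue green red pink gold.

teal blue green red pink gold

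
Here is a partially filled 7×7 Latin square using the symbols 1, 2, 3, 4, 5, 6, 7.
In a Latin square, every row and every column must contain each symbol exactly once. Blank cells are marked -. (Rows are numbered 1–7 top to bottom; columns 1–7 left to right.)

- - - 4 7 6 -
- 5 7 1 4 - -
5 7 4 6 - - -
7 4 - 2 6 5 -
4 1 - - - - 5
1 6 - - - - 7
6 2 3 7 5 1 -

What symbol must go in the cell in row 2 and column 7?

Row 1, column 2: row 1 has {4, 6, 7} and column 2 has {1, 2, 4, 5, 6, 7}, leaving only 3.
Row 1, column 1: row 1 has {3, 4, 6, 7} and column 1 has {1, 4, 5, 6, 7}, leaving only 2.
Row 1, column 7: row 1 has {2, 3, 4, 6, 7} and column 7 has {5, 7}, leaving only 1.
Row 1, column 3: row 1 has {1, 2, 3, 4, 6, 7} and column 3 has {3, 4, 7}, leaving only 5.
Row 2, column 1: row 2 has {1, 4, 5, 7} and column 1 has {1, 2, 4, 5, 6, 7}, leaving only 3.
Row 2, column 6: row 2 has {1, 3, 4, 5, 7} and column 6 has {1, 5, 6}, leaving only 2.
Row 2 already has {1, 2, 3, 4, 5, 7} and column 7 already has {1, 5, 7}, so row 2, column 7 must be 6.

6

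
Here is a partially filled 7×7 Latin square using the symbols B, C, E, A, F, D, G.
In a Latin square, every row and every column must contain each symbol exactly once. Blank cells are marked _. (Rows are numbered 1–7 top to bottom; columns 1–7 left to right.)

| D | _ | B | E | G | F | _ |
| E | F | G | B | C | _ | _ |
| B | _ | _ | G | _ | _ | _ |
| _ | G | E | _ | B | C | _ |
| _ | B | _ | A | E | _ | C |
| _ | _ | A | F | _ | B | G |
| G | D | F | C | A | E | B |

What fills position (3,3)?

Row 1, column 7: row 1 has {B, E, F, D, G} and column 7 has {B, C, G}, leaving only A.
Row 1, column 2: row 1 has {B, E, A, F, D, G} and column 2 has {B, F, D, G}, leaving only C.
Row 2, column 7: row 2 has {B, C, E, F, G} and column 7 has {B, C, A, G}, leaving only D.
Row 2, column 6: row 2 has {B, C, E, F, D, G} and column 6 has {B, C, E, F}, leaving only A.
Row 3, column 6: row 3 has {B, G} and column 6 has {B, C, E, A, F}, leaving only D.
Row 3 already has {B, D, G} and column 3 already has {B, E, A, F, G}, so row 3, column 3 must be C.

C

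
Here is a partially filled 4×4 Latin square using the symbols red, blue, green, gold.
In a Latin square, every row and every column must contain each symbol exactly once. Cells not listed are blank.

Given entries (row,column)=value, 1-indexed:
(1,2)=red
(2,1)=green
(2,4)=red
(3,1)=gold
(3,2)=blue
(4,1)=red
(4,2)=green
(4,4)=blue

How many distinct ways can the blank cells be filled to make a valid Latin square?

Row 1, column 1: eliminating its row and column leaves {blue}.
Row 1, column 3: eliminating its row and column leaves {blue, green, gold}.
Row 1, column 4: eliminating its row and column leaves {green, gold}.
Row 2, column 2: eliminating its row and column leaves {gold}.
Row 2, column 3: eliminating its row and column leaves {blue, gold}.
Row 3, column 3: eliminating its row and column leaves {red, green}.
Row 3, column 4: eliminating its row and column leaves {green}.
Row 4, column 3: eliminating its row and column leaves {gold}.
Only one assignment across all blanks avoids any row or column repeat, giving 1 completion.

1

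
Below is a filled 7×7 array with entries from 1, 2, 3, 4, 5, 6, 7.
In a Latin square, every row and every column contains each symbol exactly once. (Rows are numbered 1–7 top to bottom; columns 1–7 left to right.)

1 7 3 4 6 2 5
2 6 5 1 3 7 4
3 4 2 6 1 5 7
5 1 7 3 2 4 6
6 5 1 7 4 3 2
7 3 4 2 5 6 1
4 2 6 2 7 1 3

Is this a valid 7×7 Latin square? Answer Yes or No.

Column 4 contains 2 twice (at rows 6 and 7), so it is not a permutation.

No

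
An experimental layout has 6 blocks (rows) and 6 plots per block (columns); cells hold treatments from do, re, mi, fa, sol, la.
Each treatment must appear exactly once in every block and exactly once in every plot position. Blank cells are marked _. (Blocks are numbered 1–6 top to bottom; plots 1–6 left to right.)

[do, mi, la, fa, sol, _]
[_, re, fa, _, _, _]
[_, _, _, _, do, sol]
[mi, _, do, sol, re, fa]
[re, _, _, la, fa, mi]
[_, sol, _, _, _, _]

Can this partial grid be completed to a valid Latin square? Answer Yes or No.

Yes

No block or plot among the givens repeats a symbol, and propagating forced cells runs into no contradiction.
One valid completion exists (for instance, do mi la fa sol re / sol re fa do mi la / la fa mi re do sol / mi la do sol re fa / re do sol la fa mi / fa sol re mi la do).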